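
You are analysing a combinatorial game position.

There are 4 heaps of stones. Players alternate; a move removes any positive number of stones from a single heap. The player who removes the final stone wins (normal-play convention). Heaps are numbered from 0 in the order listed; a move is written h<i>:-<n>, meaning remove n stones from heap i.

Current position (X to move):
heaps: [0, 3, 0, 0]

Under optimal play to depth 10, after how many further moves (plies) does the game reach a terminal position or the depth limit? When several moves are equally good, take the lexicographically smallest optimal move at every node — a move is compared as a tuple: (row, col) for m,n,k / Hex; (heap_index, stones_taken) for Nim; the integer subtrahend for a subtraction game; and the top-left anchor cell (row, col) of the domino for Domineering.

PV length from [(0,3,0,0)]: 1 ply

[(0,3,0,0)] X move#1: h1:-1:-1/(0,2,0,0), h1:-2:-1/(0,1,0,0), h1:-3:+1/(0,0,0,0)*
[(0,0,0,0)] end (terminal -1, O#2); searched (0,3,0,0) to 10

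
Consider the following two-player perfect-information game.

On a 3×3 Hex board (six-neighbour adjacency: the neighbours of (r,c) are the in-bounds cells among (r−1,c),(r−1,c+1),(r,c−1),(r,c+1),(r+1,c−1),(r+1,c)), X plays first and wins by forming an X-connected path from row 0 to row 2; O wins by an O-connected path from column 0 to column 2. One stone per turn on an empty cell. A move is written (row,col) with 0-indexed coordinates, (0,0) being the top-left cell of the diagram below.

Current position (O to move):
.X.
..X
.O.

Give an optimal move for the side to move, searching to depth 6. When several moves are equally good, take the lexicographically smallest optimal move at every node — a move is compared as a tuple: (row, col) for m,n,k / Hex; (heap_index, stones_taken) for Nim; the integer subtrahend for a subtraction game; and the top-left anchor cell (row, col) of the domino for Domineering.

O's best at [.X./..X/.O.]: (1,1)

[.X./..X/.O.] O move#1: (0,0):-1/OX./..X/.O., (0,2):-1/.XO/..X/.O., (1,0):-1/.X./O.X/.O., (1,1):+1/.X./.OX/.O.*, (2,0):-1/.X./..X/OO., (2,2):-1/.X./..X/.OO
[.X./.OX/.O.] X move#2: (0,0):-1/XX./.OX/.O.*, (0,2):-1/.XX/.OX/.O., (1,0):-1/.X./XOX/.O., (2,0):-1/.X./.OX/XO., (2,2):-1/.X./.OX/.OX
[XX./.OX/.O.] O move#3: (0,2):+1/XXO/.OX/.O.*, (1,0):+1/XX./OOX/.O., (2,0):+1/XX./.OX/OO., (2,2):+1/XX./.OX/.OO
[XXO/.OX/.O.] X move#4: (1,0):-1/XXO/XOX/.O.*, (2,0):-1/XXO/.OX/XO., (2,2):-1/XXO/.OX/.OX
[XXO/XOX/.O.] O move#5: (2,0):+1/XXO/XOX/OO.*, (2,2):-1/XXO/XOX/.OO
[XXO/XOX/OO.] end (terminal -1, X#6); searched .X./..X/.O. to 6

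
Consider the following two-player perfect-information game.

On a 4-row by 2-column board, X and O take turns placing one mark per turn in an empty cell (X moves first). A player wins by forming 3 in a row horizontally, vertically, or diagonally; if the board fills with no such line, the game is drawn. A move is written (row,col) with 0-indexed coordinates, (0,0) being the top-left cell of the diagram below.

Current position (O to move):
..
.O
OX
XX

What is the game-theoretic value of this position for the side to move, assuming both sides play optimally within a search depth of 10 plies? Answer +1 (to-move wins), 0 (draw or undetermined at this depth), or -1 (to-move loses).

ply 1, O at ../.O/OX/XX | (0,0)=+0→O./.O/OX/XX*; (0,1)=+0→.O/.O/OX/XX; (1,0)=+0→../OO/OX/XX
ply 2, X at O./.O/OX/XX | (0,1)=-1→OX/.O/OX/XX; (1,0)=+0→O./XO/OX/XX*
ply 3, O at O./XO/OX/XX | (0,1)=+0→OO/XO/OX/XX*
ply 4: OO/XO/OX/XX is terminal +0 (X); from ../.O/OX/XX depth 10

value(../.O/OX/XX, O) = 0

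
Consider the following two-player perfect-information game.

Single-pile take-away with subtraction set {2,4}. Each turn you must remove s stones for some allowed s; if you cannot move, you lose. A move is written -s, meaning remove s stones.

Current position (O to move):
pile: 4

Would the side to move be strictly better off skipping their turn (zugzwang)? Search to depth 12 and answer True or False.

zugzwang(4, O) = False

p1 O@[4]: -2[2]-1 -4[0]+1*
p2 X@[0] terminal -1; root [4] d12
pass branch (X moves first from the same position):
  | p1 X@[4]: -2[2]-1 -4[0]+1*
  | p2 O@[0] terminal -1; root [4] d12
O moving scores +1; O passing scores -1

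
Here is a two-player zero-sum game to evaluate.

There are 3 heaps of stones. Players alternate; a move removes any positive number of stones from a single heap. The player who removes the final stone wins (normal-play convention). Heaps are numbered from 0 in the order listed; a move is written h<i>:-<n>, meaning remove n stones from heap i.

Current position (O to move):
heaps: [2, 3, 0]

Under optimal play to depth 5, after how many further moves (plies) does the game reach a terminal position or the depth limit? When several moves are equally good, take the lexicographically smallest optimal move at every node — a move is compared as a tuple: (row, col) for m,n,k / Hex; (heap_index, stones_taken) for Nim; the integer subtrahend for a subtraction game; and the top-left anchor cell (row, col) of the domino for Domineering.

PV length from [(2,3,0)]: 5 plies

ply 1, O at (2,3,0) | h0:-1=-1→(1,3,0); h0:-2=-1→(0,3,0); h1:-1=+1→(2,2,0)*; h1:-2=-1→(2,1,0); h1:-3=-1→(2,0,0)
ply 2, X at (2,2,0) | h0:-1=-1→(1,2,0)*; h0:-2=-1→(0,2,0); h1:-1=-1→(2,1,0); h1:-2=-1→(2,0,0)
ply 3, O at (1,2,0) | h0:-1=-1→(0,2,0); h1:-1=+1→(1,1,0)*; h1:-2=-1→(1,0,0)
ply 4, X at (1,1,0) | h0:-1=-1→(0,1,0)*; h1:-1=-1→(1,0,0)
ply 5, O at (0,1,0) | h1:-1=+1→(0,0,0)*
ply 6: (0,0,0) is terminal -1 (X); from (2,3,0) depth 5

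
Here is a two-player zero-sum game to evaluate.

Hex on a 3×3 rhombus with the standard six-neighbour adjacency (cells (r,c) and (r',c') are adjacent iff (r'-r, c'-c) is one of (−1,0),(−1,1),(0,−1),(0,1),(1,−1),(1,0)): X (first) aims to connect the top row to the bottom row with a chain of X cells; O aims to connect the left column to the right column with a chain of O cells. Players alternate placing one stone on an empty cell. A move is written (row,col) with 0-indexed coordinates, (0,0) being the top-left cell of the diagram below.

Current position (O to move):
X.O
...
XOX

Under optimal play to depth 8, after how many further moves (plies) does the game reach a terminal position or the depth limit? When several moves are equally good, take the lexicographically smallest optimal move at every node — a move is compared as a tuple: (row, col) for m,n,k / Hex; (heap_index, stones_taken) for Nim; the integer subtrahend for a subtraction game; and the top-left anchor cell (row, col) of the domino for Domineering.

PV length from [X.O/.../XOX]: 3 plies

p1 O@[X.O/.../XOX]: (0,1)[XOO/.../XOX]-1 (1,0)[X.O/O../XOX]+1* (1,1)[X.O/.O./XOX]-1 (1,2)[X.O/..O/XOX]-1
p2 X@[X.O/O../XOX]: (0,1)[XXO/O../XOX]-1* (1,1)[X.O/OX./XOX]-1 (1,2)[X.O/O.X/XOX]-1
p3 O@[XXO/O../XOX]: (1,1)[XXO/OO./XOX]+1* (1,2)[XXO/O.O/XOX]-1
p4 X@[XXO/OO./XOX] terminal -1; root [X.O/.../XOX] d8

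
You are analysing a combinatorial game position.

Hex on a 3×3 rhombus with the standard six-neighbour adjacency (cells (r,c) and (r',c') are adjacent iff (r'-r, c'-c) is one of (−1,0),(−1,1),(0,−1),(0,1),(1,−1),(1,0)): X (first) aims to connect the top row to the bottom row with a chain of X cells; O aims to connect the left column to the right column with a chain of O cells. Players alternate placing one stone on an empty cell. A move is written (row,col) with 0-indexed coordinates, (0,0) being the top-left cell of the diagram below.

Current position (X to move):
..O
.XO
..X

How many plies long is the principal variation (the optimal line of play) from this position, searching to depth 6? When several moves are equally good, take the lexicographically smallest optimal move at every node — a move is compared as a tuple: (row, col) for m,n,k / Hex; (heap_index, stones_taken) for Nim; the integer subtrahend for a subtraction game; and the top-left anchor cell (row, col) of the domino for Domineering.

PV length from [..O/.XO/..X]: 5 plies

ply 1, X at ..O/.XO/..X | (0,0)=+1→X.O/.XO/..X*; (0,1)=+1→.XO/.XO/..X; (1,0)=+1→..O/XXO/..X; (2,0)=-1→..O/.XO/X.X; (2,1)=-1→..O/.XO/.XX
ply 2, O at X.O/.XO/..X | (0,1)=-1→XOO/.XO/..X*; (1,0)=-1→X.O/OXO/..X; (2,0)=-1→X.O/.XO/O.X; (2,1)=-1→X.O/.XO/.OX
ply 3, X at XOO/.XO/..X | (1,0)=+1→XOO/XXO/..X*; (2,0)=-1→XOO/.XO/X.X; (2,1)=-1→XOO/.XO/.XX
ply 4, O at XOO/XXO/..X | (2,0)=-1→XOO/XXO/O.X*; (2,1)=-1→XOO/XXO/.OX
ply 5, X at XOO/XXO/O.X | (2,1)=+1→XOO/XXO/OXX*
ply 6: XOO/XXO/OXX is terminal -1 (O); from ..O/.XO/..X depth 6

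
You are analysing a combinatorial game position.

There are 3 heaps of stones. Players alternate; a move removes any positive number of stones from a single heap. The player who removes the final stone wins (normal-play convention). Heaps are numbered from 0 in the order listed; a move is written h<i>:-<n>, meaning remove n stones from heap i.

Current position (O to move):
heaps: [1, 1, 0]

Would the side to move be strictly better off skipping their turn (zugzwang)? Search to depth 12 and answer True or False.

zugzwang((1,1,0), O) = True

ply 1, O at (1,1,0) | h0:-1=-1→(0,1,0)*; h1:-1=-1→(1,0,0)
ply 2, X at (0,1,0) | h1:-1=+1→(0,0,0)*
ply 3: (0,0,0) is terminal -1 (O); from (1,1,0) depth 12
pass branch (X moves first from the same position):
  | ply 1, X at (1,1,0) | h0:-1=-1→(0,1,0)*; h1:-1=-1→(1,0,0)
  | ply 2, O at (0,1,0) | h1:-1=+1→(0,0,0)*
  | ply 3: (0,0,0) is terminal -1 (X); from (1,1,0) depth 12
O moving scores -1; O passing scores +1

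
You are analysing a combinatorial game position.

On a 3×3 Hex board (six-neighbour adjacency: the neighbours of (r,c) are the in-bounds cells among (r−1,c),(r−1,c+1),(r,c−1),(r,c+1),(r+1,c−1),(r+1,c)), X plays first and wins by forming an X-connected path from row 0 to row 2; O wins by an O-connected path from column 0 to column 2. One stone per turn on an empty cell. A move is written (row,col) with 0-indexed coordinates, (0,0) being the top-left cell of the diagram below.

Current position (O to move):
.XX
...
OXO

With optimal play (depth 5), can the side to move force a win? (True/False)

O winning at [.XX/.../OXO]: False

p1 O@[.XX/.../OXO]: (0,0)[OXX/.../OXO]-1* (1,0)[.XX/O../OXO]-1 (1,1)[.XX/.O./OXO]-1 (1,2)[.XX/..O/OXO]-1
p2 X@[OXX/.../OXO]: (1,0)[OXX/X../OXO]+1* (1,1)[OXX/.X./OXO]+1 (1,2)[OXX/..X/OXO]+1
p3 O@[OXX/X../OXO]: (1,1)[OXX/XO./OXO]-1* (1,2)[OXX/X.O/OXO]-1
p4 X@[OXX/XO./OXO]: (1,2)[OXX/XOX/OXO]+1*
p5 O@[OXX/XOX/OXO] terminal -1; root [.XX/.../OXO] d5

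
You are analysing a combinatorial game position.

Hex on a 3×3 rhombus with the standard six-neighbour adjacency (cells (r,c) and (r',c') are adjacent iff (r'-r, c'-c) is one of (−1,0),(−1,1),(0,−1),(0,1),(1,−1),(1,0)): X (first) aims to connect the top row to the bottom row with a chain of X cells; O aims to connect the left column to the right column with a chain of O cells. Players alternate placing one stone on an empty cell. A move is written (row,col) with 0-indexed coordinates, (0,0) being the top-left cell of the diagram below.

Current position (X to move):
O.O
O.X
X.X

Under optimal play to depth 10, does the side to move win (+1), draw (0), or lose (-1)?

ply 1, X at O.O/O.X/X.X | (0,1)=-1→OXO/O.X/X.X*; (1,1)=-1→O.O/OXX/X.X; (2,1)=-1→O.O/O.X/XXX
ply 2, O at OXO/O.X/X.X | (1,1)=+1→OXO/OOX/X.X*; (2,1)=-1→OXO/O.X/XOX
ply 3: OXO/OOX/X.X is terminal -1 (X); from O.O/O.X/X.X depth 10

value(O.O/O.X/X.X, X) = -1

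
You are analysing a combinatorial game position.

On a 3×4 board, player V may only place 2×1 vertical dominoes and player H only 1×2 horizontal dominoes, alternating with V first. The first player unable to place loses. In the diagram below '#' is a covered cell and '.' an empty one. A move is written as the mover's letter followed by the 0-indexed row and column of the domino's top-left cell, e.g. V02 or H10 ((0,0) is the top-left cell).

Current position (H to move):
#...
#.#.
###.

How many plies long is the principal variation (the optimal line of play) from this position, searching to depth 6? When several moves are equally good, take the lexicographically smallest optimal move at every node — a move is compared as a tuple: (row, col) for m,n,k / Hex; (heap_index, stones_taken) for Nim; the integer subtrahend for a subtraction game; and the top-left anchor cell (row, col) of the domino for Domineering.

PV length from [#.../#.#./###.]: 2 plies

[#.../#.#./###.] H move#1: H01:-1/###./#.#./###.*, H02:-1/#.##/#.#./###.
[###./#.#./###.] V move#2: V03:+1/####/#.##/###.*, V13:+1/###./#.##/####
[####/#.##/###.] end (terminal -1, H#3); searched #.../#.#./###. to 6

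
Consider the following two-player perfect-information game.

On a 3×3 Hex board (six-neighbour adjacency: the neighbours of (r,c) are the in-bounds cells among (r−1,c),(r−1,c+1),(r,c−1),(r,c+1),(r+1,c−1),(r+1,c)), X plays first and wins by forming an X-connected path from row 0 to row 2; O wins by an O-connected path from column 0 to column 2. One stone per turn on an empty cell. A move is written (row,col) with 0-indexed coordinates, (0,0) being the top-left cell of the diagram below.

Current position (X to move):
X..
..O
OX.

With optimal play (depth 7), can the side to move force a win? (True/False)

X winning at [X../..O/OX.]: True

ply 1, X at X../..O/OX. | (0,1)=-1→XX./..O/OX.; (0,2)=-1→X.X/..O/OX.; (1,0)=-1→X../X.O/OX.; (1,1)=+1→X../.XO/OX.*; (2,2)=-1→X../..O/OXX
ply 2, O at X../.XO/OX. | (0,1)=-1→XO./.XO/OX.*; (0,2)=-1→X.O/.XO/OX.; (1,0)=-1→X../OXO/OX.; (2,2)=-1→X../.XO/OXO
ply 3, X at XO./.XO/OX. | (0,2)=+1→XOX/.XO/OX.*; (1,0)=+1→XO./XXO/OX.; (2,2)=+1→XO./.XO/OXX
ply 4: XOX/.XO/OX. is terminal -1 (O); from X../..O/OX. depth 7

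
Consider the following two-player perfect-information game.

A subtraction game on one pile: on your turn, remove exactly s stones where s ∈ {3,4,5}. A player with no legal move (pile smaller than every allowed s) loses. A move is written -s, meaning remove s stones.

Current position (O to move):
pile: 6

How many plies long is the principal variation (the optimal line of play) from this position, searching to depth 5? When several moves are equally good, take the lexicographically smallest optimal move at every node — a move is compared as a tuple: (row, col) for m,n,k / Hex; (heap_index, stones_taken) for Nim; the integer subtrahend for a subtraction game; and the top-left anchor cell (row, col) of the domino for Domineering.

PV length from [6]: 1 ply

ply 1, O at 6 | -3=-1→3; -4=+1→2*; -5=+1→1
ply 2: 2 is terminal -1 (X); from 6 depth 5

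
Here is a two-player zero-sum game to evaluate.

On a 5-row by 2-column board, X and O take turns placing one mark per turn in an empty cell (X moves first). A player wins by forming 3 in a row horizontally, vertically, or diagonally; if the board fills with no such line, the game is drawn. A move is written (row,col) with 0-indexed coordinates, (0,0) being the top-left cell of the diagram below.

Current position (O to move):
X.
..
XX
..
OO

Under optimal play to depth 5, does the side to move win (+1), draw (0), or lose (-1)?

p1 O@[X./../XX/../OO]: (0,1)[XO/../XX/../OO]-1* (1,0)[X./O./XX/../OO]-1 (1,1)[X./.O/XX/../OO]-1 (3,0)[X./../XX/O./OO]-1 (3,1)[X./../XX/.O/OO]-1
p2 X@[XO/../XX/../OO]: (1,0)[XO/X./XX/../OO]+1* (1,1)[XO/.X/XX/../OO]+1 (3,0)[XO/../XX/X./OO]+0 (3,1)[XO/../XX/.X/OO]+1
p3 O@[XO/X./XX/../OO] terminal -1; root [X./../XX/../OO] d5

value(X./../XX/../OO, O) = -1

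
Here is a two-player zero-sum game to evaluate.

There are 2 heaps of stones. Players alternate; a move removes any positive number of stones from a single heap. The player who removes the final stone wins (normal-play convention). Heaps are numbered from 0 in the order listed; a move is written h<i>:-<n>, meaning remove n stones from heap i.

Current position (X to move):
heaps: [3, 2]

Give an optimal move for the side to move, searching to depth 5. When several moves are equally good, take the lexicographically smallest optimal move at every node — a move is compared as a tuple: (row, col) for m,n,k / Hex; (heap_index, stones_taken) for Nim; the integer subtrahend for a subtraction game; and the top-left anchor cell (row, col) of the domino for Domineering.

ply 1, X at (3,2) | h0:-1=+1→(2,2)*; h0:-2=-1→(1,2); h0:-3=-1→(0,2); h1:-1=-1→(3,1); h1:-2=-1→(3,0)
ply 2, O at (2,2) | h0:-1=-1→(1,2)*; h0:-2=-1→(0,2); h1:-1=-1→(2,1); h1:-2=-1→(2,0)
ply 3, X at (1,2) | h0:-1=-1→(0,2); h1:-1=+1→(1,1)*; h1:-2=-1→(1,0)
ply 4, O at (1,1) | h0:-1=-1→(0,1)*; h1:-1=-1→(1,0)
ply 5, X at (0,1) | h1:-1=+1→(0,0)*
ply 6: (0,0) is terminal -1 (O); from (3,2) depth 5

X's best at [(3,2)]: h0:-1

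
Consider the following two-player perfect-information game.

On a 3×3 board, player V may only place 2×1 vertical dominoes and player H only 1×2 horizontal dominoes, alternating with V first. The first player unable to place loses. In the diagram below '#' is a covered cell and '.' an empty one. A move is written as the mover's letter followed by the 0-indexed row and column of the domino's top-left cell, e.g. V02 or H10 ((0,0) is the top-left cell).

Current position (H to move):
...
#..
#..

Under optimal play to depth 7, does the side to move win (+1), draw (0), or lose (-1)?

p1 H@[.../#../#..]: H00[##./#../#..]-1 H01[.##/#../#..]-1 H11[.../###/#..]+1* H21[.../#../###]-1
p2 V@[.../###/#..] terminal -1; root [.../#../#..] d7

value(.../#../#.., H) = +1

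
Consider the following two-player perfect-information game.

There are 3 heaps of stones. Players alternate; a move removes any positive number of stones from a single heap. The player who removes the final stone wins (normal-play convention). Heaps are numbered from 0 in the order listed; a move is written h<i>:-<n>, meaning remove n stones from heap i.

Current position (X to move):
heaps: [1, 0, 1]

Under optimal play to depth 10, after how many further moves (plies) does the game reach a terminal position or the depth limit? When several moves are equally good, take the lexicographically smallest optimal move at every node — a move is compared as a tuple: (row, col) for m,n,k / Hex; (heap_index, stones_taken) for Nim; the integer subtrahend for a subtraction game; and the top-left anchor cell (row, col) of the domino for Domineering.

ply 1, X at (1,0,1) | h0:-1=-1→(0,0,1)*; h2:-1=-1→(1,0,0)
ply 2, O at (0,0,1) | h2:-1=+1→(0,0,0)*
ply 3: (0,0,0) is terminal -1 (X); from (1,0,1) depth 10

PV length from [(1,0,1)]: 2 plies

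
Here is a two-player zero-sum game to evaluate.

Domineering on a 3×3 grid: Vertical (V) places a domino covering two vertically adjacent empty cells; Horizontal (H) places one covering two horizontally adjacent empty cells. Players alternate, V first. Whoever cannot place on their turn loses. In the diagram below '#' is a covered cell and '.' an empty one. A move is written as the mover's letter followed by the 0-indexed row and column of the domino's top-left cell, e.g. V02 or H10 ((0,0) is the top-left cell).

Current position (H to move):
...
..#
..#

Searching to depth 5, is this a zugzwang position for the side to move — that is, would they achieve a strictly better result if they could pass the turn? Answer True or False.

zugzwang(.../..#/..#, H) = False

p1 H@[.../..#/..#]: H00[##./..#/..#]-1 H01[.##/..#/..#]-1 H10[.../###/..#]+1* H20[.../..#/###]-1
p2 V@[.../###/..#] terminal -1; root [.../..#/..#] d5
pass branch (V moves first from the same position):
  | p1 V@[.../..#/..#]: V00[#../#.#/..#]+1* V01[.#./.##/..#]+1 V10[.../#.#/#.#]+1 V11[.../.##/.##]+1
  | p2 H@[#../#.#/..#]: H01[###/#.#/..#]-1* H20[#../#.#/###]-1
  | p3 V@[###/#.#/..#]: V11[###/###/.##]+1*
  | p4 H@[###/###/.##] terminal -1; root [.../..#/..#] d5
H moving scores +1; H passing scores -1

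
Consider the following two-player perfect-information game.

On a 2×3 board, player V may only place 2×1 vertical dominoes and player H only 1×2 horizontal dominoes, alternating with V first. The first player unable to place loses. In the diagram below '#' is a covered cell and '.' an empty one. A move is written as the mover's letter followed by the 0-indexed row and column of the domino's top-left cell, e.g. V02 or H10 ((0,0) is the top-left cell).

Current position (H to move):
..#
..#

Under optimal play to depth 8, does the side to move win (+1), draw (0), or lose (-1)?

value(..#/..#, H) = +1

ply 1, H at ..#/..# | H00=+1→###/..#*; H10=+1→..#/###
ply 2: ###/..# is terminal -1 (V); from ..#/..# depth 8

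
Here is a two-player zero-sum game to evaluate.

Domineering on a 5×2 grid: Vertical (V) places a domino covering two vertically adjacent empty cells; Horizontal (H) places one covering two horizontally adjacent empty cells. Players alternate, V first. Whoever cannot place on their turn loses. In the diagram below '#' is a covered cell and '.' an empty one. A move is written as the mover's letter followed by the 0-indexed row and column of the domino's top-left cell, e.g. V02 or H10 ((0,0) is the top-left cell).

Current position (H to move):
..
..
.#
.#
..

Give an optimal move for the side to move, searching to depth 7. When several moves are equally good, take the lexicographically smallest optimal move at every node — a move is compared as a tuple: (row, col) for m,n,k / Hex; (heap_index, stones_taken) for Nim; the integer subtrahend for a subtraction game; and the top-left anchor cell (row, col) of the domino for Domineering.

[../../.#/.#/..] H move#1: H00:+1/##/../.#/.#/..*, H10:+1/../##/.#/.#/.., H40:-1/../../.#/.#/##
[##/../.#/.#/..] V move#2: V10:-1/##/#./##/.#/..*, V20:-1/##/../##/##/.., V30:-1/##/../.#/##/#.
[##/#./##/.#/..] H move#3: H40:+1/##/#./##/.#/##*
[##/#./##/.#/##] end (terminal -1, V#4); searched ../../.#/.#/.. to 7

H's best at [../../.#/.#/..]: H00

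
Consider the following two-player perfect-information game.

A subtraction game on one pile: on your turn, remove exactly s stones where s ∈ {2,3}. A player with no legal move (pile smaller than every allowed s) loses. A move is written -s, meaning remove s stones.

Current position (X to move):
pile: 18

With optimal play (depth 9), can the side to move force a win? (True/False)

X winning at [18]: True

ply 1, X at 18 | -2=+1→16*; -3=+1→15
ply 2, O at 16 | -2=-1→14*; -3=-1→13
ply 3, X at 14 | -2=-1→12; -3=+1→11*
ply 4, O at 11 | -2=-1→9*; -3=-1→8
ply 5, X at 9 | -2=-1→7; -3=+1→6*
ply 6, O at 6 | -2=-1→4*; -3=-1→3
ply 7, X at 4 | -2=-1→2; -3=+1→1*
ply 8: 1 is terminal -1 (O); from 18 depth 9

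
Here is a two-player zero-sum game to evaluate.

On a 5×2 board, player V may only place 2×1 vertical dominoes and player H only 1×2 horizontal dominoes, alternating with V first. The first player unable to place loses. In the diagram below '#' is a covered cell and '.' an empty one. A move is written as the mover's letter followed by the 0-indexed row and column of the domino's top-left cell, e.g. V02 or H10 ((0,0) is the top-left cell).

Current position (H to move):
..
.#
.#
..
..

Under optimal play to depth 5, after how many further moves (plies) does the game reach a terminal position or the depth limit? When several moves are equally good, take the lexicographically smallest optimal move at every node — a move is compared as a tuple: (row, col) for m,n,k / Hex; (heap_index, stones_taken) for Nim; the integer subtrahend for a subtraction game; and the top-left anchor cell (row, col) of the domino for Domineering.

[../.#/.#/../..] H move#1: H00:-1/##/.#/.#/../.., H30:+1/../.#/.#/##/..*, H40:+1/../.#/.#/../##
[../.#/.#/##/..] V move#2: V00:-1/#./##/.#/##/..*, V10:-1/../##/##/##/..
[#./##/.#/##/..] H move#3: H40:+1/#./##/.#/##/##*
[#./##/.#/##/##] end (terminal -1, V#4); searched ../.#/.#/../.. to 5

PV length from [../.#/.#/../..]: 3 plies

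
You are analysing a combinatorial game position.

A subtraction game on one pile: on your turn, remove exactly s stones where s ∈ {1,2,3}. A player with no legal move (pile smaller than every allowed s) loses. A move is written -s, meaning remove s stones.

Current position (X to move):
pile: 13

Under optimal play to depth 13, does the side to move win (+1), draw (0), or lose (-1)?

p1 X@[13]: -1[12]+1* -2[11]-1 -3[10]-1
p2 O@[12]: -1[11]-1* -2[10]-1 -3[9]-1
p3 X@[11]: -1[10]-1 -2[9]-1 -3[8]+1*
p4 O@[8]: -1[7]-1* -2[6]-1 -3[5]-1
p5 X@[7]: -1[6]-1 -2[5]-1 -3[4]+1*
p6 O@[4]: -1[3]-1* -2[2]-1 -3[1]-1
p7 X@[3]: -1[2]-1 -2[1]-1 -3[0]+1*
p8 O@[0] terminal -1; root [13] d13

value(13, X) = +1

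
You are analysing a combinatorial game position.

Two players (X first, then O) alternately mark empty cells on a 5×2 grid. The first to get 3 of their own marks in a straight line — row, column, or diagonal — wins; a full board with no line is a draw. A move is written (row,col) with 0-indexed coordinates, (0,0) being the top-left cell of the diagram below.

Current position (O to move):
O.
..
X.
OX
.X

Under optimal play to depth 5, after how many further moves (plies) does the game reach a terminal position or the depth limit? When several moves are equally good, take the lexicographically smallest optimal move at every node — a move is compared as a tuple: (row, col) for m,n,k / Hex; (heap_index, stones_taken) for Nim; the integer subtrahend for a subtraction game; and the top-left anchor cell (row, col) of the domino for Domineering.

p1 O@[O./../X./OX/.X]: (0,1)[OO/../X./OX/.X]-1 (1,0)[O./O./X./OX/.X]-1 (1,1)[O./.O/X./OX/.X]-1 (2,1)[O./../XO/OX/.X]+0* (4,0)[O./../X./OX/OX]-1
p2 X@[O./../XO/OX/.X]: (0,1)[OX/../XO/OX/.X]+0* (1,0)[O./X./XO/OX/.X]+0 (1,1)[O./.X/XO/OX/.X]+0 (4,0)[O./../XO/OX/XX]+0
p3 O@[OX/../XO/OX/.X]: (1,0)[OX/O./XO/OX/.X]+0* (1,1)[OX/.O/XO/OX/.X]+0 (4,0)[OX/../XO/OX/OX]+0
p4 X@[OX/O./XO/OX/.X]: (1,1)[OX/OX/XO/OX/.X]+0* (4,0)[OX/O./XO/OX/XX]+0
p5 O@[OX/OX/XO/OX/.X]: (4,0)[OX/OX/XO/OX/OX]+0*
p6 X@[OX/OX/XO/OX/OX] terminal +0; root [O./../X./OX/.X] d5

PV length from [O./../X./OX/.X]: 5 plies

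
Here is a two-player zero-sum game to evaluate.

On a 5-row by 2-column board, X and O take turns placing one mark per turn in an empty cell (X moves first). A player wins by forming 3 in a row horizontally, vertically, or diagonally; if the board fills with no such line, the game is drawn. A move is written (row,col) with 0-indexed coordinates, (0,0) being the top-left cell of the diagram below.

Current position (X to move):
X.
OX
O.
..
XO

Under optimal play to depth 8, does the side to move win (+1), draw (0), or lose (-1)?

value(X./OX/O./../XO, X) = 0

ply 1, X at X./OX/O./../XO | (0,1)=-1→XX/OX/O./../XO; (2,1)=-1→X./OX/OX/../XO; (3,0)=+0→X./OX/O./X./XO*; (3,1)=-1→X./OX/O./.X/XO
ply 2, O at X./OX/O./X./XO | (0,1)=+0→XO/OX/O./X./XO*; (2,1)=+0→X./OX/OO/X./XO; (3,1)=+0→X./OX/O./XO/XO
ply 3, X at XO/OX/O./X./XO | (2,1)=+0→XO/OX/OX/X./XO*; (3,1)=+0→XO/OX/O./XX/XO
ply 4, O at XO/OX/OX/X./XO | (3,1)=+0→XO/OX/OX/XO/XO*
ply 5: XO/OX/OX/XO/XO is terminal +0 (X); from X./OX/O./../XO depth 8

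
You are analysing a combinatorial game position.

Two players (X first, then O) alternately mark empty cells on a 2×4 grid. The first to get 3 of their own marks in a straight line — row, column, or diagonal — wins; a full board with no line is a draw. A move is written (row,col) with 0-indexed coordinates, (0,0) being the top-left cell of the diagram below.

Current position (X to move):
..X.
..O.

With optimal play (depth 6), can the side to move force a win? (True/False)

X winning at [..X./..O.]: True

p1 X@[..X./..O.]: (0,0)[X.X./..O.]+0 (0,1)[.XX./..O.]+1* (0,3)[..XX/..O.]+0 (1,0)[..X./X.O.]+0 (1,1)[..X./.XO.]+0 (1,3)[..X./..OX]+0
p2 O@[.XX./..O.]: (0,0)[OXX./..O.]-1* (0,3)[.XXO/..O.]-1 (1,0)[.XX./O.O.]-1 (1,1)[.XX./.OO.]-1 (1,3)[.XX./..OO]-1
p3 X@[OXX./..O.]: (0,3)[OXXX/..O.]+1* (1,0)[OXX./X.O.]+0 (1,1)[OXX./.XO.]+0 (1,3)[OXX./..OX]+0
p4 O@[OXXX/..O.] terminal -1; root [..X./..O.] d6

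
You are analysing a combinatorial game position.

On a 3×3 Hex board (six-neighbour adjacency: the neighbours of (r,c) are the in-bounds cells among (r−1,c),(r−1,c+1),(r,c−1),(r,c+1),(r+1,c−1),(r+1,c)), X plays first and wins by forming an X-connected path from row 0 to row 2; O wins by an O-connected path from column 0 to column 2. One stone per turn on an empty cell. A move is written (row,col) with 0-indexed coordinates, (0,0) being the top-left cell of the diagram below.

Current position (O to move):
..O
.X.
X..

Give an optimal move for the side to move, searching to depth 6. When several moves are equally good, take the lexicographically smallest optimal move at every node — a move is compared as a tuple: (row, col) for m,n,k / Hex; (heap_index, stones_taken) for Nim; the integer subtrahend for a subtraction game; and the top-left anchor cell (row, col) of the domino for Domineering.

O's best at [..O/.X./X..]: (0,1)

[..O/.X./X..] O move#1: (0,0):-1/O.O/.X./X.., (0,1):+1/.OO/.X./X..*, (1,0):-1/..O/OX./X.., (1,2):-1/..O/.XO/X.., (2,1):-1/..O/.X./XO., (2,2):-1/..O/.X./X.O
[.OO/.X./X..] X move#2: (0,0):-1/XOO/.X./X..*, (1,0):-1/.OO/XX./X.., (1,2):-1/.OO/.XX/X.., (2,1):-1/.OO/.X./XX., (2,2):-1/.OO/.X./X.X
[XOO/.X./X..] O move#3: (1,0):+1/XOO/OX./X..*, (1,2):-1/XOO/.XO/X.., (2,1):-1/XOO/.X./XO., (2,2):-1/XOO/.X./X.O
[XOO/OX./X..] end (terminal -1, X#4); searched ..O/.X./X.. to 6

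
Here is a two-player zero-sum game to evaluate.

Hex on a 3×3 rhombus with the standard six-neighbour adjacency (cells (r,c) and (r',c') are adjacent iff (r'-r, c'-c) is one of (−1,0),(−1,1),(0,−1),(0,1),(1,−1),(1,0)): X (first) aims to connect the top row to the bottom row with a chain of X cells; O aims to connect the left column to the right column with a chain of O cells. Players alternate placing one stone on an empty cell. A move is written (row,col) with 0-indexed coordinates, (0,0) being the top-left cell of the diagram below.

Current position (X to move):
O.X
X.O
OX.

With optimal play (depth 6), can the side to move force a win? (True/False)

X winning at [O.X/X.O/OX.]: True

p1 X@[O.X/X.O/OX.]: (0,1)[OXX/X.O/OX.]-1 (1,1)[O.X/XXO/OX.]+1* (2,2)[O.X/X.O/OXX]-1
p2 O@[O.X/XXO/OX.] terminal -1; root [O.X/X.O/OX.] d6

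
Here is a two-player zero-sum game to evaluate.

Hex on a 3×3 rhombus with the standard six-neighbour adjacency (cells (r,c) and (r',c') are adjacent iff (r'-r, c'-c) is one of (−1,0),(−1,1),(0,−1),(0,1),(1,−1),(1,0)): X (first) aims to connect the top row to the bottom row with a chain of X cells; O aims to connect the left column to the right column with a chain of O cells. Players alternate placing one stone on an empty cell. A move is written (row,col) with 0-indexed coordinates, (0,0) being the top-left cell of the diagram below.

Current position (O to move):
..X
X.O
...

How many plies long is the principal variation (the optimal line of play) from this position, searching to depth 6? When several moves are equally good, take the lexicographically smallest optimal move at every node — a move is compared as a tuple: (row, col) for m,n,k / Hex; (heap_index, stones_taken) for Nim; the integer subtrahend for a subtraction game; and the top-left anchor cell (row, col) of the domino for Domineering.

ply 1, O at ..X/X.O/... | (0,0)=-1→O.X/X.O/...; (0,1)=-1→.OX/X.O/...; (1,1)=-1→..X/XOO/...; (2,0)=+1→..X/X.O/O..*; (2,1)=-1→..X/X.O/.O.; (2,2)=-1→..X/X.O/..O
ply 2, X at ..X/X.O/O.. | (0,0)=-1→X.X/X.O/O..*; (0,1)=-1→.XX/X.O/O..; (1,1)=-1→..X/XXO/O..; (2,1)=-1→..X/X.O/OX.; (2,2)=-1→..X/X.O/O.X
ply 3, O at X.X/X.O/O.. | (0,1)=+1→XOX/X.O/O..*; (1,1)=+1→X.X/XOO/O..; (2,1)=+1→X.X/X.O/OO.; (2,2)=+1→X.X/X.O/O.O
ply 4, X at XOX/X.O/O.. | (1,1)=-1→XOX/XXO/O..*; (2,1)=-1→XOX/X.O/OX.; (2,2)=-1→XOX/X.O/O.X
ply 5, O at XOX/XXO/O.. | (2,1)=+1→XOX/XXO/OO.*; (2,2)=-1→XOX/XXO/O.O
ply 6: XOX/XXO/OO. is terminal -1 (X); from ..X/X.O/... depth 6

PV length from [..X/X.O/...]: 5 plies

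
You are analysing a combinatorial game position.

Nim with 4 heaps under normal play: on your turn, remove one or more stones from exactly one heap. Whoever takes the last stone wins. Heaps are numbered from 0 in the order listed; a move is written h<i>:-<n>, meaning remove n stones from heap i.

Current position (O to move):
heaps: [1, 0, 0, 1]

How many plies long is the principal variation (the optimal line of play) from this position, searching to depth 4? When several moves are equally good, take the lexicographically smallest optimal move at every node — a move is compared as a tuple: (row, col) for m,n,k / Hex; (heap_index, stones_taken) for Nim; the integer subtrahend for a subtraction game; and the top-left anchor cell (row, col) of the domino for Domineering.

PV length from [(1,0,0,1)]: 2 plies

p1 O@[(1,0,0,1)]: h0:-1[(0,0,0,1)]-1* h3:-1[(1,0,0,0)]-1
p2 X@[(0,0,0,1)]: h3:-1[(0,0,0,0)]+1*
p3 O@[(0,0,0,0)] terminal -1; root [(1,0,0,1)] d4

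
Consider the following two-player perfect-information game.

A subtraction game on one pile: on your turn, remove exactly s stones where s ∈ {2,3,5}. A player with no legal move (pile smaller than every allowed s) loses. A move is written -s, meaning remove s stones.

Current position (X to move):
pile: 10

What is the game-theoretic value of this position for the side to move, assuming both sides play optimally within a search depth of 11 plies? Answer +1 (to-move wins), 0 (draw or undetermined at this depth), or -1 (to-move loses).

value(10, X) = +1

p1 X@[10]: -2[8]+1* -3[7]+1 -5[5]-1
p2 O@[8]: -2[6]-1* -3[5]-1 -5[3]-1
p3 X@[6]: -2[4]-1 -3[3]-1 -5[1]+1*
p4 O@[1] terminal -1; root [10] d11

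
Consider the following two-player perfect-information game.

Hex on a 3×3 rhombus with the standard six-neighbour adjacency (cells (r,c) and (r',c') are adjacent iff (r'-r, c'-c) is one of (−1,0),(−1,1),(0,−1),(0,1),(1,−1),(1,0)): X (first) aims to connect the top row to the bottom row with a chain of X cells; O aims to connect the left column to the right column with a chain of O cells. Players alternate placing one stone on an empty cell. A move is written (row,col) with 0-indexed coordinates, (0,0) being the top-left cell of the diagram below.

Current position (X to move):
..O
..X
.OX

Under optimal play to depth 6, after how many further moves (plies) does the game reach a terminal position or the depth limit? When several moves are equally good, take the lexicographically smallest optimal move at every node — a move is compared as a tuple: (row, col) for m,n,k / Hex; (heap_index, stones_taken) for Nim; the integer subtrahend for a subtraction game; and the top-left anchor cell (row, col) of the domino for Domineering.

PV length from [..O/..X/.OX]: 5 plies

[..O/..X/.OX] X move#1: (0,0):-1/X.O/..X/.OX, (0,1):-1/.XO/..X/.OX, (1,0):+1/..O/X.X/.OX*, (1,1):-1/..O/.XX/.OX, (2,0):-1/..O/..X/XOX
[..O/X.X/.OX] O move#2: (0,0):-1/O.O/X.X/.OX*, (0,1):-1/.OO/X.X/.OX, (1,1):-1/..O/XOX/.OX, (2,0):-1/..O/X.X/OOX
[O.O/X.X/.OX] X move#3: (0,1):+1/OXO/X.X/.OX*, (1,1):-1/O.O/XXX/.OX, (2,0):-1/O.O/X.X/XOX
[OXO/X.X/.OX] O move#4: (1,1):-1/OXO/XOX/.OX*, (2,0):-1/OXO/X.X/OOX
[OXO/XOX/.OX] X move#5: (2,0):+1/OXO/XOX/XOX*
[OXO/XOX/XOX] end (terminal -1, O#6); searched ..O/..X/.OX to 6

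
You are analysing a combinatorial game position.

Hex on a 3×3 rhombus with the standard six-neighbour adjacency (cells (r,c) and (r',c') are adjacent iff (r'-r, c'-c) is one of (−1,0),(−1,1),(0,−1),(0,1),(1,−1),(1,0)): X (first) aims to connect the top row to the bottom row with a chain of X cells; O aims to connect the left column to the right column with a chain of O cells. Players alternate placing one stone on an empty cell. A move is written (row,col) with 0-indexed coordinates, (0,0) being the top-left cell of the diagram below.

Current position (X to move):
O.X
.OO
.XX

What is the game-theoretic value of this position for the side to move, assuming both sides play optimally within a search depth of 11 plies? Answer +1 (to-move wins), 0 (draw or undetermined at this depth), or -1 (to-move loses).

ply 1, X at O.X/.OO/.XX | (0,1)=-1→OXX/.OO/.XX*; (1,0)=-1→O.X/XOO/.XX; (2,0)=-1→O.X/.OO/XXX
ply 2, O at OXX/.OO/.XX | (1,0)=+1→OXX/OOO/.XX*; (2,0)=+1→OXX/.OO/OXX
ply 3: OXX/OOO/.XX is terminal -1 (X); from O.X/.OO/.XX depth 11

value(O.X/.OO/.XX, X) = -1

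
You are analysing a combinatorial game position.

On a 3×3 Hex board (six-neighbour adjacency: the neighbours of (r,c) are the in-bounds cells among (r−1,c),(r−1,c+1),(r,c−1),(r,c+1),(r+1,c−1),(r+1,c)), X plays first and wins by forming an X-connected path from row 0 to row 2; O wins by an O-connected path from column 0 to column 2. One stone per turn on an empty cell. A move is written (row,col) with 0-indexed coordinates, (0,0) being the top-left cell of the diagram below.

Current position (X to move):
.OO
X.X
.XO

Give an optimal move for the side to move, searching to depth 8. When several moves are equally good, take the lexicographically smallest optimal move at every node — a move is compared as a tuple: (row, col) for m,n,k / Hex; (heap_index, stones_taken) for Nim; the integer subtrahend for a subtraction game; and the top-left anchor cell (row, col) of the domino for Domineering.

X's best at [.OO/X.X/.XO]: (0,0)

ply 1, X at .OO/X.X/.XO | (0,0)=+1→XOO/X.X/.XO*; (1,1)=-1→.OO/XXX/.XO; (2,0)=-1→.OO/X.X/XXO
ply 2, O at XOO/X.X/.XO | (1,1)=-1→XOO/XOX/.XO*; (2,0)=-1→XOO/X.X/OXO
ply 3, X at XOO/XOX/.XO | (2,0)=+1→XOO/XOX/XXO*
ply 4: XOO/XOX/XXO is terminal -1 (O); from .OO/X.X/.XO depth 8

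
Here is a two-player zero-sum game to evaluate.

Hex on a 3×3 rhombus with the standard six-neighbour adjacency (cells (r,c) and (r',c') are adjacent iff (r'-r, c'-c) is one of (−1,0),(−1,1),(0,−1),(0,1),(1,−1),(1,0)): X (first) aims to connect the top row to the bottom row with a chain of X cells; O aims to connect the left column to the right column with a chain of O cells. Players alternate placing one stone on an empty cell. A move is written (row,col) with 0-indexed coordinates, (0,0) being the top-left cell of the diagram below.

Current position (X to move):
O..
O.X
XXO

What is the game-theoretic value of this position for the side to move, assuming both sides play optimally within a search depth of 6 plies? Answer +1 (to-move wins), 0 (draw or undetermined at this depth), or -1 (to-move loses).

value(O../O.X/XXO, X) = +1

[O../O.X/XXO] X move#1: (0,1):+1/OX./O.X/XXO*, (0,2):+1/O.X/O.X/XXO, (1,1):+1/O../OXX/XXO
[OX./O.X/XXO] O move#2: (0,2):-1/OXO/O.X/XXO*, (1,1):-1/OX./OOX/XXO
[OXO/O.X/XXO] X move#3: (1,1):+1/OXO/OXX/XXO*
[OXO/OXX/XXO] end (terminal -1, O#4); searched O../O.X/XXO to 6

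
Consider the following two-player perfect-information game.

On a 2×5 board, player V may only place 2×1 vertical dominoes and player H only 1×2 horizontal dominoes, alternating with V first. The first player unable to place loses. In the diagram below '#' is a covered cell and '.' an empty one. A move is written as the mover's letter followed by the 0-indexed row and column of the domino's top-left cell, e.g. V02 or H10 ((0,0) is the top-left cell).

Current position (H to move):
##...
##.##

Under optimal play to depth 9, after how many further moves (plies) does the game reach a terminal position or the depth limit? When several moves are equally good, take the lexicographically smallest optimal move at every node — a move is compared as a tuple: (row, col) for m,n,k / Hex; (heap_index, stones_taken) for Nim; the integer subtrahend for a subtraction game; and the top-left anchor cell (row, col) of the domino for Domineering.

PV length from [##.../##.##]: 1 ply

[##.../##.##] H move#1: H02:+1/####./##.##*, H03:-1/##.##/##.##
[####./##.##] end (terminal -1, V#2); searched ##.../##.## to 9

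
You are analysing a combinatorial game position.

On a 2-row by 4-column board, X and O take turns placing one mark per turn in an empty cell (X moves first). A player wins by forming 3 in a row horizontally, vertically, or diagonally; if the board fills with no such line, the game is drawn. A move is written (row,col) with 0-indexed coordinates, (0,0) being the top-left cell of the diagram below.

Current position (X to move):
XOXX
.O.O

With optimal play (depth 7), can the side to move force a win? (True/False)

ply 1, X at XOXX/.O.O | (1,0)=-1→XOXX/XO.O; (1,2)=+0→XOXX/.OXO*
ply 2, O at XOXX/.OXO | (1,0)=+0→XOXX/OOXO*
ply 3: XOXX/OOXO is terminal +0 (X); from XOXX/.O.O depth 7

X winning at [XOXX/.O.O]: False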